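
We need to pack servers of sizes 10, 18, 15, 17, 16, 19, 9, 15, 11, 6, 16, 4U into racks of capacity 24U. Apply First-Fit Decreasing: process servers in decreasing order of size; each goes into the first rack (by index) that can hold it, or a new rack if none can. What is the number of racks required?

Sorted descending: 19, 18, 17, 16, 16, 15, 15, 11, 10, 9, 6, 4.
rack 1: place 19U, 5U left
rack 2: place 18U, 6U left
rack 3: place 17U, 7U left
rack 4: place 16U, 8U left
rack 5: place 16U, 8U left
rack 6: place 15U, 9U left
rack 7: place 15U, 9U left
rack 8: place 11U, 13U left
rack 8: place 10U, 3U left
rack 6: place 9U, 0U left
rack 2: place 6U, 0U left
rack 1: place 4U, 1U left
Final racks: [19,4] [18,6] [17] [16] [16] [15,9] [15] [11,10].

8 racks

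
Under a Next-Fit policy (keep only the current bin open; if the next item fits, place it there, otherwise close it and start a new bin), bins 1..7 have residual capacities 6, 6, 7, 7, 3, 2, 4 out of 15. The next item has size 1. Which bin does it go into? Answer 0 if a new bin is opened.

7

Next-Fit only looks at bin 7, which has 4 free.
1 fits there.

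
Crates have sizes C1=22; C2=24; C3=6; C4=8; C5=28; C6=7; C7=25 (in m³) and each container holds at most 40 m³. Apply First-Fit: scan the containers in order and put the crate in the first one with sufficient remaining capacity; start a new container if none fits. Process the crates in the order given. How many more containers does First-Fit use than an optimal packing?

0

First-Fit: [22,6,8] [24,7] [28] [25] → 4 containers.
4 crates exceed 20 m³ (half the capacity), and no two of those can share a container, so at least 4 containers are needed.
So 4 is already optimal.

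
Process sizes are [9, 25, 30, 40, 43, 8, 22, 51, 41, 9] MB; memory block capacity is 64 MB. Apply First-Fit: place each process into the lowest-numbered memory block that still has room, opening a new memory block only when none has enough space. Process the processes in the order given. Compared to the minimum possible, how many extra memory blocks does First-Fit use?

First-Fit: [9,25,30] [40,8,9] [43] [22,41] [51] → 5 memory blocks.
Total size 278 MB; any packing needs at least ⌈278/64⌉ = 5 memory blocks.
So 5 is already optimal.

0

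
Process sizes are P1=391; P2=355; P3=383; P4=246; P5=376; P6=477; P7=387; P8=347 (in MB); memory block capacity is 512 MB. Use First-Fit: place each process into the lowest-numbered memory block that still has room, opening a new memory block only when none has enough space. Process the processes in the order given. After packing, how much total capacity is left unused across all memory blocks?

1134

memory block 1: place P1 (391 MB), 121 MB left
memory block 2: place P2 (355 MB), 157 MB left
memory block 3: place P3 (383 MB), 129 MB left
memory block 4: place P4 (246 MB), 266 MB left
memory block 5: place P5 (376 MB), 136 MB left
memory block 6: place P6 (477 MB), 35 MB left
memory block 7: place P7 (387 MB), 125 MB left
memory block 8: place P8 (347 MB), 165 MB left
8 memory blocks × 512 MB = 4096 MB; used 2962 MB; unused 1134 MB.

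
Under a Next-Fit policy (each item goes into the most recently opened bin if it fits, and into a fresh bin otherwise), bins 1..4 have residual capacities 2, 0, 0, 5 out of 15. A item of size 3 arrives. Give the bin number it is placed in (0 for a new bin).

Next-Fit only looks at bin 4, which has 5 free.
3 fits there.

4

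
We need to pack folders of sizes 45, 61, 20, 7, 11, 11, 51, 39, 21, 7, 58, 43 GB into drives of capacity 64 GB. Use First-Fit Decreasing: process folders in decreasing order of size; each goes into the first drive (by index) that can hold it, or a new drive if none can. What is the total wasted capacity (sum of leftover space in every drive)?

74

Sorted descending: 61, 58, 51, 45, 43, 39, 21, 20, 11, 11, 7, 7.
Put 61 GB in drive 1; 3 GB remain.
Put 58 GB in drive 2; 6 GB remain.
Put 51 GB in drive 3; 13 GB remain.
Put 45 GB in drive 4; 19 GB remain.
Put 43 GB in drive 5; 21 GB remain.
Put 39 GB in drive 6; 25 GB remain.
Put 21 GB in drive 5; 0 GB remain.
Put 20 GB in drive 6; 5 GB remain.
Put 11 GB in drive 3; 2 GB remain.
Put 11 GB in drive 4; 8 GB remain.
Put 7 GB in drive 4; 1 GB remain.
Put 7 GB in drive 7; 57 GB remain.
7 drives × 64 GB = 448 GB; used 374 GB; unused 74 GB.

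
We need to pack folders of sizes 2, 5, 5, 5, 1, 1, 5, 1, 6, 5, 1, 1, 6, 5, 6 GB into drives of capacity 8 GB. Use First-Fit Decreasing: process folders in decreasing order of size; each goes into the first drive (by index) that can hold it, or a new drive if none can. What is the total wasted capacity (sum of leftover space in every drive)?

Sorted descending: 6, 6, 6, 5, 5, 5, 5, 5, 5, 2, 1, 1, 1, 1, 1.
drive 1: place 6 GB, 2 GB left
drive 2: place 6 GB, 2 GB left
drive 3: place 6 GB, 2 GB left
drive 4: place 5 GB, 3 GB left
drive 5: place 5 GB, 3 GB left
drive 6: place 5 GB, 3 GB left
drive 7: place 5 GB, 3 GB left
drive 8: place 5 GB, 3 GB left
drive 9: place 5 GB, 3 GB left
drive 1: place 2 GB, 0 GB left
drive 2: place 1 GB, 1 GB left
drive 2: place 1 GB, 0 GB left
drive 3: place 1 GB, 1 GB left
drive 3: place 1 GB, 0 GB left
drive 4: place 1 GB, 2 GB left
9 drives × 8 GB = 72 GB; used 55 GB; unused 17 GB.

17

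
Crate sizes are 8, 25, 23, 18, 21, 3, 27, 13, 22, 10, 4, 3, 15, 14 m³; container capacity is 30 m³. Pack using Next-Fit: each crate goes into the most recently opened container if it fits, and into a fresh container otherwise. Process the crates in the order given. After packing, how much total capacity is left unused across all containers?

container 1: place 8 m³, 22 m³ left
container 2: place 25 m³, 5 m³ left
container 3: place 23 m³, 7 m³ left
container 4: place 18 m³, 12 m³ left
container 5: place 21 m³, 9 m³ left
container 5: place 3 m³, 6 m³ left
container 6: place 27 m³, 3 m³ left
container 7: place 13 m³, 17 m³ left
container 8: place 22 m³, 8 m³ left
container 9: place 10 m³, 20 m³ left
container 9: place 4 m³, 16 m³ left
container 9: place 3 m³, 13 m³ left
container 10: place 15 m³, 15 m³ left
container 10: place 14 m³, 1 m³ left
10 containers × 30 m³ = 300 m³; used 206 m³; unused 94 m³.

94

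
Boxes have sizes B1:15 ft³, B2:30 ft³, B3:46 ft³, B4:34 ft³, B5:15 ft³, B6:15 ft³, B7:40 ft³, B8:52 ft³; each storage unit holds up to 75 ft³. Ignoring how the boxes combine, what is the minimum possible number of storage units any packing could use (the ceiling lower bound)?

4 storage units

Total size = 15 + 30 + 46 + 34 + 15 + 15 + 40 + 52 = 247 ft³.
⌈247 / 75⌉ = 4.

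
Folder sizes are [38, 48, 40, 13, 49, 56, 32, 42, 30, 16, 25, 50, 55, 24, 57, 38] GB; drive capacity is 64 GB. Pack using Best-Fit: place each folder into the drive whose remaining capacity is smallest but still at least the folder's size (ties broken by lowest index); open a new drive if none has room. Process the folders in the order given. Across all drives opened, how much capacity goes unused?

91

drive 1: place 38 GB, 26 GB left
drive 2: place 48 GB, 16 GB left
drive 3: place 40 GB, 24 GB left
drive 2: place 13 GB, 3 GB left
drive 4: place 49 GB, 15 GB left
drive 5: place 56 GB, 8 GB left
drive 6: place 32 GB, 32 GB left
drive 7: place 42 GB, 22 GB left
drive 6: place 30 GB, 2 GB left
drive 7: place 16 GB, 6 GB left
drive 1: place 25 GB, 1 GB left
drive 8: place 50 GB, 14 GB left
drive 9: place 55 GB, 9 GB left
drive 3: place 24 GB, 0 GB left
drive 10: place 57 GB, 7 GB left
drive 11: place 38 GB, 26 GB left
11 drives × 64 GB = 704 GB; used 613 GB; unused 91 GB.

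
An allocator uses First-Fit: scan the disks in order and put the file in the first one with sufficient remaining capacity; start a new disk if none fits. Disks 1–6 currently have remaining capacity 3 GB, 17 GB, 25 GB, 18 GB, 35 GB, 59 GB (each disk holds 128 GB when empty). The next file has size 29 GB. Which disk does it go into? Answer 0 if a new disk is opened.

5

Disks with room: disk 5 (35 GB), disk 6 (59 GB).
The first with room is disk 5.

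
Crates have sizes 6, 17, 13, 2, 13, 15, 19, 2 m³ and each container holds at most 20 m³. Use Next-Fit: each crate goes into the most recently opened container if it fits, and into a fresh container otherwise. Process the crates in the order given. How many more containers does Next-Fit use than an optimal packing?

Next-Fit: [6] [17] [13,2] [13] [15] [19] [2] → 7 containers.
Total size 87 m³; any packing needs at least ⌈87/20⌉ = 5 containers.
An optimal packing achieves that bound: [19] [17,2] [15,2] [13,6] [13] → 5 containers.
Excess: 7 − 5 = 2.

2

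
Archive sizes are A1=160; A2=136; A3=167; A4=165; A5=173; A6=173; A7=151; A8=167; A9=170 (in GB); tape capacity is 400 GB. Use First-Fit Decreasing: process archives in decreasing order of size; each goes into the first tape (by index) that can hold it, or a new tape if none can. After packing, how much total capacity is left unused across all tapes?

Sorted descending: 173, 173, 170, 167, 167, 165, 160, 151, 136.
Put 173 GB in tape 1; 227 GB remain.
Put 173 GB in tape 1; 54 GB remain.
Put 170 GB in tape 2; 230 GB remain.
Put 167 GB in tape 2; 63 GB remain.
Put 167 GB in tape 3; 233 GB remain.
Put 165 GB in tape 3; 68 GB remain.
Put 160 GB in tape 4; 240 GB remain.
Put 151 GB in tape 4; 89 GB remain.
Put 136 GB in tape 5; 264 GB remain.
5 tapes × 400 GB = 2000 GB; used 1462 GB; unused 538 GB.

538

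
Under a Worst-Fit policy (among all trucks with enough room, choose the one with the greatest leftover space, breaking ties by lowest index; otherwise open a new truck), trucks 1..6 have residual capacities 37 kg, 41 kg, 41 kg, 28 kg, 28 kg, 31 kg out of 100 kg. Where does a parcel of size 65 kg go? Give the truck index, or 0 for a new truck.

No truck has ≥ 65 kg free, so a new truck is opened.

0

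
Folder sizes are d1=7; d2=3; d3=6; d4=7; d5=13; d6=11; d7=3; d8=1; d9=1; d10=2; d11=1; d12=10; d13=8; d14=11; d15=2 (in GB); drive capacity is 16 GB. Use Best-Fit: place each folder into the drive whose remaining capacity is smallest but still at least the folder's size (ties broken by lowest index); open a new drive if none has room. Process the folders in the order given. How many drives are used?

6

drive 1: place d1 (7 GB), 9 GB left
drive 1: place d2 (3 GB), 6 GB left
drive 1: place d3 (6 GB), 0 GB left
drive 2: place d4 (7 GB), 9 GB left
drive 3: place d5 (13 GB), 3 GB left
drive 4: place d6 (11 GB), 5 GB left
drive 3: place d7 (3 GB), 0 GB left
drive 4: place d8 (1 GB), 4 GB left
drive 4: place d9 (1 GB), 3 GB left
drive 4: place d10 (2 GB), 1 GB left
drive 4: place d11 (1 GB), 0 GB left
drive 5: place d12 (10 GB), 6 GB left
drive 2: place d13 (8 GB), 1 GB left
drive 6: place d14 (11 GB), 5 GB left
drive 6: place d15 (2 GB), 3 GB left
Final drives: [7,3,6] [7,8] [13,3] [11,1,1,2,1] [10] [11,2].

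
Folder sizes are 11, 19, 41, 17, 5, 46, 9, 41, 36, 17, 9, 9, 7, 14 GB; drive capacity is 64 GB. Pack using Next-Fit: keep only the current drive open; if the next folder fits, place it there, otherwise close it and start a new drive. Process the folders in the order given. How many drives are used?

11 GB → drive 1 (remaining 53 GB)
19 GB → drive 1 (remaining 34 GB)
41 GB → drive 2 (remaining 23 GB)
17 GB → drive 2 (remaining 6 GB)
5 GB → drive 2 (remaining 1 GB)
46 GB → drive 3 (remaining 18 GB)
9 GB → drive 3 (remaining 9 GB)
41 GB → drive 4 (remaining 23 GB)
36 GB → drive 5 (remaining 28 GB)
17 GB → drive 5 (remaining 11 GB)
9 GB → drive 5 (remaining 2 GB)
9 GB → drive 6 (remaining 55 GB)
7 GB → drive 6 (remaining 48 GB)
14 GB → drive 6 (remaining 34 GB)

6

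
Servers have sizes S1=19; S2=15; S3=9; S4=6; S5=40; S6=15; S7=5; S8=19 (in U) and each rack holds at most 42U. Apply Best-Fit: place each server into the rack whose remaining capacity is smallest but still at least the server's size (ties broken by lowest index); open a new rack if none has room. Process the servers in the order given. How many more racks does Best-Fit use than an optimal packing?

Best-Fit: [19,15,6] [9,15,5] [40] [19] → 4 racks.
Total size 128U; any packing needs at least ⌈128/42⌉ = 4 racks.
So 4 is already optimal.

0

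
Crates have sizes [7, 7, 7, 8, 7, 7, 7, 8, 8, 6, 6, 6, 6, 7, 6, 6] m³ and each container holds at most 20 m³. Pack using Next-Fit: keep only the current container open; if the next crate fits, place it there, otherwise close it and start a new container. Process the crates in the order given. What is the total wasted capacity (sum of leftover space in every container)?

container 1: place 7 m³, 13 m³ left
container 1: place 7 m³, 6 m³ left
container 2: place 7 m³, 13 m³ left
container 2: place 8 m³, 5 m³ left
container 3: place 7 m³, 13 m³ left
container 3: place 7 m³, 6 m³ left
container 4: place 7 m³, 13 m³ left
container 4: place 8 m³, 5 m³ left
container 5: place 8 m³, 12 m³ left
container 5: place 6 m³, 6 m³ left
container 5: place 6 m³, 0 m³ left
container 6: place 6 m³, 14 m³ left
container 6: place 6 m³, 8 m³ left
container 6: place 7 m³, 1 m³ left
container 7: place 6 m³, 14 m³ left
container 7: place 6 m³, 8 m³ left
7 containers × 20 m³ = 140 m³; used 109 m³; unused 31 m³.

31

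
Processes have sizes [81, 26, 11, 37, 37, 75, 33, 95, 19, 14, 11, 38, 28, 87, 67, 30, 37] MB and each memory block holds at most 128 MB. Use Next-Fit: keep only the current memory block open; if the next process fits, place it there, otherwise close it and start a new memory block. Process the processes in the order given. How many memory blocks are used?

81 MB → memory block 1 (remaining 47 MB)
26 MB → memory block 1 (remaining 21 MB)
11 MB → memory block 1 (remaining 10 MB)
37 MB → memory block 2 (remaining 91 MB)
37 MB → memory block 2 (remaining 54 MB)
75 MB → memory block 3 (remaining 53 MB)
33 MB → memory block 3 (remaining 20 MB)
95 MB → memory block 4 (remaining 33 MB)
19 MB → memory block 4 (remaining 14 MB)
14 MB → memory block 4 (remaining 0 MB)
11 MB → memory block 5 (remaining 117 MB)
38 MB → memory block 5 (remaining 79 MB)
28 MB → memory block 5 (remaining 51 MB)
87 MB → memory block 6 (remaining 41 MB)
67 MB → memory block 7 (remaining 61 MB)
30 MB → memory block 7 (remaining 31 MB)
37 MB → memory block 8 (remaining 91 MB)

8 memory blocks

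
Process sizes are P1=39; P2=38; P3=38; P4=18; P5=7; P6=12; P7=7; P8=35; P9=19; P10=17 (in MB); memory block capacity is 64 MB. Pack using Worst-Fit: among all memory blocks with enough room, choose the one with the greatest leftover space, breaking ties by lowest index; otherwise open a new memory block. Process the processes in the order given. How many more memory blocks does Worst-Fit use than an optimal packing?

Worst-Fit: [39,12] [38,18] [38,7,7] [35,19] [17] → 5 memory blocks.
Total size 230 MB; any packing needs at least ⌈230/64⌉ = 4 memory blocks.
An optimal packing achieves that bound: [39,19] [38,18,7] [38,17,7] [35,12] → 4 memory blocks.
Excess: 5 − 4 = 1.

1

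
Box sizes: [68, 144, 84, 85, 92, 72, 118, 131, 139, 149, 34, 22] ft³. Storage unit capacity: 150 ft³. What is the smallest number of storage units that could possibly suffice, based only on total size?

8 storage units

Total size = 68 + 144 + 84 + 85 + 92 + 72 + 118 + 131 + 139 + 149 + 34 + 22 = 1138 ft³.
⌈1138 / 150⌉ = 8.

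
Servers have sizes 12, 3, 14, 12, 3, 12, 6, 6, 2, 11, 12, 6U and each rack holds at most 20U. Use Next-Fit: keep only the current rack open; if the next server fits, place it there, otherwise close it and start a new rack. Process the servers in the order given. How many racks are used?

6

Put 12U in rack 1; 8U remain.
Put 3U in rack 1; 5U remain.
Put 14U in rack 2; 6U remain.
Put 12U in rack 3; 8U remain.
Put 3U in rack 3; 5U remain.
Put 12U in rack 4; 8U remain.
Put 6U in rack 4; 2U remain.
Put 6U in rack 5; 14U remain.
Put 2U in rack 5; 12U remain.
Put 11U in rack 5; 1U remain.
Put 12U in rack 6; 8U remain.
Put 6U in rack 6; 2U remain.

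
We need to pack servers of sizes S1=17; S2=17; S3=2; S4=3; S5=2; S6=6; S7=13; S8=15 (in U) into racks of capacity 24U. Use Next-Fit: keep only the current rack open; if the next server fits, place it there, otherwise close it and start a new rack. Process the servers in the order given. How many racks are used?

rack 1: place S1 (17U), 7U left
rack 2: place S2 (17U), 7U left
rack 2: place S3 (2U), 5U left
rack 2: place S4 (3U), 2U left
rack 2: place S5 (2U), 0U left
rack 3: place S6 (6U), 18U left
rack 3: place S7 (13U), 5U left
rack 4: place S8 (15U), 9U left
Final racks: [17] [17,2,3,2] [6,13] [15].

4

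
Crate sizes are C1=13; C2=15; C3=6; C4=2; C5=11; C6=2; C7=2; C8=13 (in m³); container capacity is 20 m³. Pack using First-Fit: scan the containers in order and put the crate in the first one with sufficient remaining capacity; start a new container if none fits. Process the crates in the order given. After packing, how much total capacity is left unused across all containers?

16

C1 (13 m³) → container 1 (remaining 7 m³)
C2 (15 m³) → container 2 (remaining 5 m³)
C3 (6 m³) → container 1 (remaining 1 m³)
C4 (2 m³) → container 2 (remaining 3 m³)
C5 (11 m³) → container 3 (remaining 9 m³)
C6 (2 m³) → container 2 (remaining 1 m³)
C7 (2 m³) → container 3 (remaining 7 m³)
C8 (13 m³) → container 4 (remaining 7 m³)
4 containers × 20 m³ = 80 m³; used 64 m³; unused 16 m³.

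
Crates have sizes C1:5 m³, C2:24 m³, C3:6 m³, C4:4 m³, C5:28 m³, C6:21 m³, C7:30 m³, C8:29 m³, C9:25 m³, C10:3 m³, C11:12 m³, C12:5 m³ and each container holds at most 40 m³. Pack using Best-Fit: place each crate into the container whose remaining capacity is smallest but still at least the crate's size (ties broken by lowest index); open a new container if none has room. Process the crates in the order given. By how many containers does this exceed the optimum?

Best-Fit: [5,24,6,4] [28,12] [21] [30,3,5] [29] [25] → 6 containers.
6 crates exceed 20 m³ (half the capacity), and no two of those can share a container, so at least 6 containers are needed.
So 6 is already optimal.

0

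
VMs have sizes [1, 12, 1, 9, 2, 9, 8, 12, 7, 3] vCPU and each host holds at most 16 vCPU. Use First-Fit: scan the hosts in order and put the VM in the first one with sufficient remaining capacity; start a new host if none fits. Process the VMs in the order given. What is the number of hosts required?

5 hosts

Put 1 vCPU in host 1; 15 vCPU remain.
Put 12 vCPU in host 1; 3 vCPU remain.
Put 1 vCPU in host 1; 2 vCPU remain.
Put 9 vCPU in host 2; 7 vCPU remain.
Put 2 vCPU in host 1; 0 vCPU remain.
Put 9 vCPU in host 3; 7 vCPU remain.
Put 8 vCPU in host 4; 8 vCPU remain.
Put 12 vCPU in host 5; 4 vCPU remain.
Put 7 vCPU in host 2; 0 vCPU remain.
Put 3 vCPU in host 3; 4 vCPU remain.
Final hosts: [1,12,1,2] [9,7] [9,3] [8] [12].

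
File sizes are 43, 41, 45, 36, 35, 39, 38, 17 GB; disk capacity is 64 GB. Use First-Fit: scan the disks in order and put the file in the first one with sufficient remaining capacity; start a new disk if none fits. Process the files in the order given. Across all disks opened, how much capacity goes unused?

Put 43 GB in disk 1; 21 GB remain.
Put 41 GB in disk 2; 23 GB remain.
Put 45 GB in disk 3; 19 GB remain.
Put 36 GB in disk 4; 28 GB remain.
Put 35 GB in disk 5; 29 GB remain.
Put 39 GB in disk 6; 25 GB remain.
Put 38 GB in disk 7; 26 GB remain.
Put 17 GB in disk 1; 4 GB remain.
7 disks × 64 GB = 448 GB; used 294 GB; unused 154 GB.

154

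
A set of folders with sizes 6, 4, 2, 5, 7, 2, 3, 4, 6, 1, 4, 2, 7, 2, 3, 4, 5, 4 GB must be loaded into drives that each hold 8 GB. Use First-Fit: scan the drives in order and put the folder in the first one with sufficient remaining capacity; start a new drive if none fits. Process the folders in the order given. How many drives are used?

drive 1: place 6 GB, 2 GB left
drive 2: place 4 GB, 4 GB left
drive 1: place 2 GB, 0 GB left
drive 3: place 5 GB, 3 GB left
drive 4: place 7 GB, 1 GB left
drive 2: place 2 GB, 2 GB left
drive 3: place 3 GB, 0 GB left
drive 5: place 4 GB, 4 GB left
drive 6: place 6 GB, 2 GB left
drive 2: place 1 GB, 1 GB left
drive 5: place 4 GB, 0 GB left
drive 6: place 2 GB, 0 GB left
drive 7: place 7 GB, 1 GB left
drive 8: place 2 GB, 6 GB left
drive 8: place 3 GB, 3 GB left
drive 9: place 4 GB, 4 GB left
drive 10: place 5 GB, 3 GB left
drive 9: place 4 GB, 0 GB left
Final drives: [6,2] [4,2,1] [5,3] [7] [4,4] [6,2] [7] [2,3] [4,4] [5].

10 drives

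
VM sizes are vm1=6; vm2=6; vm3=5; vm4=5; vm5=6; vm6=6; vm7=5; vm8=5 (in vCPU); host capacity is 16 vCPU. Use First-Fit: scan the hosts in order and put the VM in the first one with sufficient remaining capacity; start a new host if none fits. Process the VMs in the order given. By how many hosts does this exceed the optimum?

First-Fit: [6,6] [5,5,6] [6,5,5] → 3 hosts.
Total size 44 vCPU; any packing needs at least ⌈44/16⌉ = 3 hosts.
So 3 is already optimal.

0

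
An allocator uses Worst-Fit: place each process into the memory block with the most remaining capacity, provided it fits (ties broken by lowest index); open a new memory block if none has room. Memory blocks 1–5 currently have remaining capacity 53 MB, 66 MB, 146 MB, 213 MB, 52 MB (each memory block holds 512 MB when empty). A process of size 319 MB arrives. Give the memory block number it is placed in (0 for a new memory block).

No memory block has ≥ 319 MB free, so a new memory block is opened.

0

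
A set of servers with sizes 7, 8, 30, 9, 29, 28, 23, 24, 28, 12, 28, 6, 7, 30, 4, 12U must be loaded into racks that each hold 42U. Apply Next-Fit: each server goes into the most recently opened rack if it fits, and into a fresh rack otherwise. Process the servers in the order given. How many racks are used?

7U → rack 1 (remaining 35U)
8U → rack 1 (remaining 27U)
30U → rack 2 (remaining 12U)
9U → rack 2 (remaining 3U)
29U → rack 3 (remaining 13U)
28U → rack 4 (remaining 14U)
23U → rack 5 (remaining 19U)
24U → rack 6 (remaining 18U)
28U → rack 7 (remaining 14U)
12U → rack 7 (remaining 2U)
28U → rack 8 (remaining 14U)
6U → rack 8 (remaining 8U)
7U → rack 8 (remaining 1U)
30U → rack 9 (remaining 12U)
4U → rack 9 (remaining 8U)
12U → rack 10 (remaining 30U)
Final racks: [7,8] [30,9] [29] [28] [23] [24] [28,12] [28,6,7] [30,4] [12].

10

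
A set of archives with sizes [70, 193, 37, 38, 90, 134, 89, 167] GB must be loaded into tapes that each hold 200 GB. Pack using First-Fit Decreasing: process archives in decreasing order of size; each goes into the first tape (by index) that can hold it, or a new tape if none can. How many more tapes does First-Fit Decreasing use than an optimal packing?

0

First-Fit Decreasing: [193] [167] [134,38] [90,89] [70,37] → 5 tapes.
Total size 818 GB; any packing needs at least ⌈818/200⌉ = 5 tapes.
So 5 is already optimal.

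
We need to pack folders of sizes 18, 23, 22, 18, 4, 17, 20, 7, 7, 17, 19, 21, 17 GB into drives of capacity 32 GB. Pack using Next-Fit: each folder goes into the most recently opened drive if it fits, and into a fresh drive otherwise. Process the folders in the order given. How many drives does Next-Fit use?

10 drives

Put 18 GB in drive 1; 14 GB remain.
Put 23 GB in drive 2; 9 GB remain.
Put 22 GB in drive 3; 10 GB remain.
Put 18 GB in drive 4; 14 GB remain.
Put 4 GB in drive 4; 10 GB remain.
Put 17 GB in drive 5; 15 GB remain.
Put 20 GB in drive 6; 12 GB remain.
Put 7 GB in drive 6; 5 GB remain.
Put 7 GB in drive 7; 25 GB remain.
Put 17 GB in drive 7; 8 GB remain.
Put 19 GB in drive 8; 13 GB remain.
Put 21 GB in drive 9; 11 GB remain.
Put 17 GB in drive 10; 15 GB remain.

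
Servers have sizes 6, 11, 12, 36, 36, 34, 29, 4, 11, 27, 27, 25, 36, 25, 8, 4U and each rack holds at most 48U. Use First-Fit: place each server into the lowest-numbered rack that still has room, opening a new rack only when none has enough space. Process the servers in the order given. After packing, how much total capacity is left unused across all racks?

Put 6U in rack 1; 42U remain.
Put 11U in rack 1; 31U remain.
Put 12U in rack 1; 19U remain.
Put 36U in rack 2; 12U remain.
Put 36U in rack 3; 12U remain.
Put 34U in rack 4; 14U remain.
Put 29U in rack 5; 19U remain.
Put 4U in rack 1; 15U remain.
Put 11U in rack 1; 4U remain.
Put 27U in rack 6; 21U remain.
Put 27U in rack 7; 21U remain.
Put 25U in rack 8; 23U remain.
Put 36U in rack 9; 12U remain.
Put 25U in rack 10; 23U remain.
Put 8U in rack 2; 4U remain.
Put 4U in rack 1; 0U remain.
10 racks × 48U = 480U; used 331U; unused 149U.

149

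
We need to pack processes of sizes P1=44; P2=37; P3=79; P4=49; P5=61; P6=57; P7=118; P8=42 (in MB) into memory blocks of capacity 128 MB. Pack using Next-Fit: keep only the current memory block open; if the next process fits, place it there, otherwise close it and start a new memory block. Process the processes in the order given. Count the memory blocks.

5

P1 (44 MB) → memory block 1 (remaining 84 MB)
P2 (37 MB) → memory block 1 (remaining 47 MB)
P3 (79 MB) → memory block 2 (remaining 49 MB)
P4 (49 MB) → memory block 2 (remaining 0 MB)
P5 (61 MB) → memory block 3 (remaining 67 MB)
P6 (57 MB) → memory block 3 (remaining 10 MB)
P7 (118 MB) → memory block 4 (remaining 10 MB)
P8 (42 MB) → memory block 5 (remaining 86 MB)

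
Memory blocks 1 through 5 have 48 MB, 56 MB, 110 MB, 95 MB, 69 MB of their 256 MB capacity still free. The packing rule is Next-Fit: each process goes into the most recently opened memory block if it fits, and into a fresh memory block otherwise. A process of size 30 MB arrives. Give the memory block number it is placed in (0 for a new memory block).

Next-Fit only looks at memory block 5, which has 69 MB free.
30 MB fits there.

5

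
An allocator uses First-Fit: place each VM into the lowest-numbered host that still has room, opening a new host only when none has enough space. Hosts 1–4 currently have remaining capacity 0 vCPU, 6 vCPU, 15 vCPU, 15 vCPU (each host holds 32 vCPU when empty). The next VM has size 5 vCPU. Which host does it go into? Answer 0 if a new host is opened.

Hosts with room: host 2 (6 vCPU), host 3 (15 vCPU), host 4 (15 vCPU).
The first with room is host 2.

2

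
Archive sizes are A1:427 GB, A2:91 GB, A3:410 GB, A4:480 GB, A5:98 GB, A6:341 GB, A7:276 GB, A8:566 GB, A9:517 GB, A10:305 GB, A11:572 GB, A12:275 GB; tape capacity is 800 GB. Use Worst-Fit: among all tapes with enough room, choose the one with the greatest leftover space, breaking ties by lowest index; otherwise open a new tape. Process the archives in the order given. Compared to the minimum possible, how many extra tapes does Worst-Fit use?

1

Worst-Fit: [427,91] [410,98,275] [480,305] [341,276] [566] [517] [572] → 7 tapes.
Total size 4358 GB; any packing needs at least ⌈4358/800⌉ = 6 tapes.
An optimal packing achieves that bound: [572,98,91] [566] [517,276] [480,305] [427,341] [410,275] → 6 tapes.
Excess: 7 − 6 = 1.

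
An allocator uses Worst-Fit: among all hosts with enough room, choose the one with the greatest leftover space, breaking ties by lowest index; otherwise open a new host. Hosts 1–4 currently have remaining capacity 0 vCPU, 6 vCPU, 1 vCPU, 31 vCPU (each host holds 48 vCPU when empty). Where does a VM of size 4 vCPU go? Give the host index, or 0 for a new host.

4

Hosts with room: host 2 (6 vCPU), host 4 (31 vCPU).
Most room is host 4 with 31 vCPU free.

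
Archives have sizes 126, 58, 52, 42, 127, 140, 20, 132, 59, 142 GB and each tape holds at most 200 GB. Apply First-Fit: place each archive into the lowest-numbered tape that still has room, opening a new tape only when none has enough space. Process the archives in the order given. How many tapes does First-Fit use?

126 GB → tape 1 (remaining 74 GB)
58 GB → tape 1 (remaining 16 GB)
52 GB → tape 2 (remaining 148 GB)
42 GB → tape 2 (remaining 106 GB)
127 GB → tape 3 (remaining 73 GB)
140 GB → tape 4 (remaining 60 GB)
20 GB → tape 2 (remaining 86 GB)
132 GB → tape 5 (remaining 68 GB)
59 GB → tape 2 (remaining 27 GB)
142 GB → tape 6 (remaining 58 GB)

6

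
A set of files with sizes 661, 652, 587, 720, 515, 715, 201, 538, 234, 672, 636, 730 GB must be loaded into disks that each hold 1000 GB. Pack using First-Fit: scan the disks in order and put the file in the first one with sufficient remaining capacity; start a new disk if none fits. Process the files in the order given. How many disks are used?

10

661 GB → disk 1 (remaining 339 GB)
652 GB → disk 2 (remaining 348 GB)
587 GB → disk 3 (remaining 413 GB)
720 GB → disk 4 (remaining 280 GB)
515 GB → disk 5 (remaining 485 GB)
715 GB → disk 6 (remaining 285 GB)
201 GB → disk 1 (remaining 138 GB)
538 GB → disk 7 (remaining 462 GB)
234 GB → disk 2 (remaining 114 GB)
672 GB → disk 8 (remaining 328 GB)
636 GB → disk 9 (remaining 364 GB)
730 GB → disk 10 (remaining 270 GB)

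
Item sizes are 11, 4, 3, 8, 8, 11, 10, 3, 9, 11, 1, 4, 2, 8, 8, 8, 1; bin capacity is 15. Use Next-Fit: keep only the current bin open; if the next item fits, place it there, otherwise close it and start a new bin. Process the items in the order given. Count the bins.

Put 11 in bin 1; 4 remain.
Put 4 in bin 1; 0 remain.
Put 3 in bin 2; 12 remain.
Put 8 in bin 2; 4 remain.
Put 8 in bin 3; 7 remain.
Put 11 in bin 4; 4 remain.
Put 10 in bin 5; 5 remain.
Put 3 in bin 5; 2 remain.
Put 9 in bin 6; 6 remain.
Put 11 in bin 7; 4 remain.
Put 1 in bin 7; 3 remain.
Put 4 in bin 8; 11 remain.
Put 2 in bin 8; 9 remain.
Put 8 in bin 8; 1 remain.
Put 8 in bin 9; 7 remain.
Put 8 in bin 10; 7 remain.
Put 1 in bin 10; 6 remain.
Final bins: [11,4] [3,8] [8] [11] [10,3] [9] [11,1] [4,2,8] [8] [8,1].

10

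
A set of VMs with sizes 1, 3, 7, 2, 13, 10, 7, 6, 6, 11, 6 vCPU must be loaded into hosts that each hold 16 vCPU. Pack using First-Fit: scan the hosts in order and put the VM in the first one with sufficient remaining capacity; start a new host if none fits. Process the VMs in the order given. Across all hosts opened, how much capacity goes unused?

24

1 vCPU → host 1 (remaining 15 vCPU)
3 vCPU → host 1 (remaining 12 vCPU)
7 vCPU → host 1 (remaining 5 vCPU)
2 vCPU → host 1 (remaining 3 vCPU)
13 vCPU → host 2 (remaining 3 vCPU)
10 vCPU → host 3 (remaining 6 vCPU)
7 vCPU → host 4 (remaining 9 vCPU)
6 vCPU → host 3 (remaining 0 vCPU)
6 vCPU → host 4 (remaining 3 vCPU)
11 vCPU → host 5 (remaining 5 vCPU)
6 vCPU → host 6 (remaining 10 vCPU)
6 hosts × 16 vCPU = 96 vCPU; used 72 vCPU; unused 24 vCPU.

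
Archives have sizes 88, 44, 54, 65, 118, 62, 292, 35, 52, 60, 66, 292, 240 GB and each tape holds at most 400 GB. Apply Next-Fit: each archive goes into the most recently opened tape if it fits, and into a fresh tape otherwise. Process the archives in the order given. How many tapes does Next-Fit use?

5 tapes

Put 88 GB in tape 1; 312 GB remain.
Put 44 GB in tape 1; 268 GB remain.
Put 54 GB in tape 1; 214 GB remain.
Put 65 GB in tape 1; 149 GB remain.
Put 118 GB in tape 1; 31 GB remain.
Put 62 GB in tape 2; 338 GB remain.
Put 292 GB in tape 2; 46 GB remain.
Put 35 GB in tape 2; 11 GB remain.
Put 52 GB in tape 3; 348 GB remain.
Put 60 GB in tape 3; 288 GB remain.
Put 66 GB in tape 3; 222 GB remain.
Put 292 GB in tape 4; 108 GB remain.
Put 240 GB in tape 5; 160 GB remain.
Final tapes: [88,44,54,65,118] [62,292,35] [52,60,66] [292] [240].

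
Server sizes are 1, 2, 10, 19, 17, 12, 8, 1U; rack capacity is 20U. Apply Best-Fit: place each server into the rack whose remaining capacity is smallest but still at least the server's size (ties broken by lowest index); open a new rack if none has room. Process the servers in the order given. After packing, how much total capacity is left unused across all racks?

Put 1U in rack 1; 19U remain.
Put 2U in rack 1; 17U remain.
Put 10U in rack 1; 7U remain.
Put 19U in rack 2; 1U remain.
Put 17U in rack 3; 3U remain.
Put 12U in rack 4; 8U remain.
Put 8U in rack 4; 0U remain.
Put 1U in rack 2; 0U remain.
4 racks × 20U = 80U; used 70U; unused 10U.

10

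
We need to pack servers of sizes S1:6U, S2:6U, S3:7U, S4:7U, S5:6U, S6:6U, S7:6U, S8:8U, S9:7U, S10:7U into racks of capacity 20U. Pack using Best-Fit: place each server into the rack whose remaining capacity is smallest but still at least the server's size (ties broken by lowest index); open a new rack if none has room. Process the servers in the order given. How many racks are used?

S1 (6U) → rack 1 (remaining 14U)
S2 (6U) → rack 1 (remaining 8U)
S3 (7U) → rack 1 (remaining 1U)
S4 (7U) → rack 2 (remaining 13U)
S5 (6U) → rack 2 (remaining 7U)
S6 (6U) → rack 2 (remaining 1U)
S7 (6U) → rack 3 (remaining 14U)
S8 (8U) → rack 3 (remaining 6U)
S9 (7U) → rack 4 (remaining 13U)
S10 (7U) → rack 4 (remaining 6U)

4 racks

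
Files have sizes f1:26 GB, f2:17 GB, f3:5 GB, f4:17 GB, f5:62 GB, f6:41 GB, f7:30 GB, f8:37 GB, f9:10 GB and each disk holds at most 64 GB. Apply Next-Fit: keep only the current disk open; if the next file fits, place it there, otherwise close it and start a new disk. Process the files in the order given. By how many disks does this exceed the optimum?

Next-Fit: [26,17,5] [17] [62] [41] [30] [37,10] → 6 disks.
Total size 245 GB; any packing needs at least ⌈245/64⌉ = 4 disks.
An optimal packing achieves that bound: [62] [41,17,5] [37,26] [30,17,10] → 4 disks.
Excess: 6 − 4 = 2.

2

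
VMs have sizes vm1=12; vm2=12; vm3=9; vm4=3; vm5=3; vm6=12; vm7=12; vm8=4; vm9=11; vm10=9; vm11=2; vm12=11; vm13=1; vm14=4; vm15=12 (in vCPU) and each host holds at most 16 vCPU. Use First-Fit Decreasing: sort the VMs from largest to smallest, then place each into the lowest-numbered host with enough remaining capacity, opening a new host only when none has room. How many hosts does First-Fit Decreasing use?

9 hosts

Sorted descending: 12, 12, 12, 12, 12, 11, 11, 9, 9, 4, 4, 3, 3, 2, 1.
Put 12 vCPU in host 1; 4 vCPU remain.
Put 12 vCPU in host 2; 4 vCPU remain.
Put 12 vCPU in host 3; 4 vCPU remain.
Put 12 vCPU in host 4; 4 vCPU remain.
Put 12 vCPU in host 5; 4 vCPU remain.
Put 11 vCPU in host 6; 5 vCPU remain.
Put 11 vCPU in host 7; 5 vCPU remain.
Put 9 vCPU in host 8; 7 vCPU remain.
Put 9 vCPU in host 9; 7 vCPU remain.
Put 4 vCPU in host 1; 0 vCPU remain.
Put 4 vCPU in host 2; 0 vCPU remain.
Put 3 vCPU in host 3; 1 vCPU remain.
Put 3 vCPU in host 4; 1 vCPU remain.
Put 2 vCPU in host 5; 2 vCPU remain.
Put 1 vCPU in host 3; 0 vCPU remain.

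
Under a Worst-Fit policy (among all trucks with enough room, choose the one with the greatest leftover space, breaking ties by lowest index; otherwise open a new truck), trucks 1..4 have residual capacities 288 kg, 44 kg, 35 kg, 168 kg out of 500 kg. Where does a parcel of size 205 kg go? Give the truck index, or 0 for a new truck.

1

Trucks with room: truck 1 (288 kg).
Most room is truck 1 with 288 kg free.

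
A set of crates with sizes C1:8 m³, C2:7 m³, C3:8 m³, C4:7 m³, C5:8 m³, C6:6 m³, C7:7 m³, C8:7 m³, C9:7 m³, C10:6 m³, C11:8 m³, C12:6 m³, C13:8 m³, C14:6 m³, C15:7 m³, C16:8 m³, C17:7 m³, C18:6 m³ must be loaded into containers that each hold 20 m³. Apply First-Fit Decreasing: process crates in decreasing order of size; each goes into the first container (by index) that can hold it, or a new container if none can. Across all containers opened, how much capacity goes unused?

13

Sorted descending: 8, 8, 8, 8, 8, 8, 7, 7, 7, 7, 7, 7, 7, 6, 6, 6, 6, 6.
container 1: place 8 m³, 12 m³ left
container 1: place 8 m³, 4 m³ left
container 2: place 8 m³, 12 m³ left
container 2: place 8 m³, 4 m³ left
container 3: place 8 m³, 12 m³ left
container 3: place 8 m³, 4 m³ left
container 4: place 7 m³, 13 m³ left
container 4: place 7 m³, 6 m³ left
container 5: place 7 m³, 13 m³ left
container 5: place 7 m³, 6 m³ left
container 6: place 7 m³, 13 m³ left
container 6: place 7 m³, 6 m³ left
container 7: place 7 m³, 13 m³ left
container 4: place 6 m³, 0 m³ left
container 5: place 6 m³, 0 m³ left
container 6: place 6 m³, 0 m³ left
container 7: place 6 m³, 7 m³ left
container 7: place 6 m³, 1 m³ left
7 containers × 20 m³ = 140 m³; used 127 m³; unused 13 m³.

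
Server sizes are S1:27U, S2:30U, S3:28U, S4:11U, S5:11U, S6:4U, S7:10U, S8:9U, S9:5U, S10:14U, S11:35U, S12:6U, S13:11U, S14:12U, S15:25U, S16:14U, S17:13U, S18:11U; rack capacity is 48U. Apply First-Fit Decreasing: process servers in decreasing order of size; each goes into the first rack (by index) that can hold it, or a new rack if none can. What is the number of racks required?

Sorted descending: 35, 30, 28, 27, 25, 14, 14, 13, 12, 11, 11, 11, 11, 10, 9, 6, 5, 4.
rack 1: place 35U, 13U left
rack 2: place 30U, 18U left
rack 3: place 28U, 20U left
rack 4: place 27U, 21U left
rack 5: place 25U, 23U left
rack 2: place 14U, 4U left
rack 3: place 14U, 6U left
rack 1: place 13U, 0U left
rack 4: place 12U, 9U left
rack 5: place 11U, 12U left
rack 5: place 11U, 1U left
rack 6: place 11U, 37U left
rack 6: place 11U, 26U left
rack 6: place 10U, 16U left
rack 4: place 9U, 0U left
rack 3: place 6U, 0U left
rack 6: place 5U, 11U left
rack 2: place 4U, 0U left
Final racks: [35,13] [30,14,4] [28,14,6] [27,12,9] [25,11,11] [11,11,10,5].

6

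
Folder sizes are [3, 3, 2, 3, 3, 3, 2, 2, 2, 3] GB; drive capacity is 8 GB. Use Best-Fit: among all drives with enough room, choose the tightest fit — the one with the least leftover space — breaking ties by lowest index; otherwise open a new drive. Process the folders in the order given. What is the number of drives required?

4

3 GB → drive 1 (remaining 5 GB)
3 GB → drive 1 (remaining 2 GB)
2 GB → drive 1 (remaining 0 GB)
3 GB → drive 2 (remaining 5 GB)
3 GB → drive 2 (remaining 2 GB)
3 GB → drive 3 (remaining 5 GB)
2 GB → drive 2 (remaining 0 GB)
2 GB → drive 3 (remaining 3 GB)
2 GB → drive 3 (remaining 1 GB)
3 GB → drive 4 (remaining 5 GB)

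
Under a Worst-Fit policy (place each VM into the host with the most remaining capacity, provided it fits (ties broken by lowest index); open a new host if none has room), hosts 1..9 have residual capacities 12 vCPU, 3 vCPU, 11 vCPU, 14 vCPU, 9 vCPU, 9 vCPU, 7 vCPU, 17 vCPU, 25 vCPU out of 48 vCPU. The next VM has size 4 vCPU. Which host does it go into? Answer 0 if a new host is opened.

9

Hosts with room: host 1 (12 vCPU), host 3 (11 vCPU), host 4 (14 vCPU), host 5 (9 vCPU), host 6 (9 vCPU), host 7 (7 vCPU), host 8 (17 vCPU), host 9 (25 vCPU).
Most room is host 9 with 25 vCPU free.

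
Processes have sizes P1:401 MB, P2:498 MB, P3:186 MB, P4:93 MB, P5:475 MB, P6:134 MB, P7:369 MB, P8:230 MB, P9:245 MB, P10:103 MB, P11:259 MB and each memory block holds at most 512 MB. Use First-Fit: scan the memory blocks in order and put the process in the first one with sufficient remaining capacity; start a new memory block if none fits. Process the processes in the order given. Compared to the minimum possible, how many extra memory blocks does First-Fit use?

1

First-Fit: [401,93] [498] [186,134,103] [475] [369] [230,245] [259] → 7 memory blocks.
Total size 2993 MB; any packing needs at least ⌈2993/512⌉ = 6 memory blocks.
An optimal packing achieves that bound: [498] [475] [401,103] [369,134] [259,245] [230,186,93] → 6 memory blocks.
Excess: 7 − 6 = 1.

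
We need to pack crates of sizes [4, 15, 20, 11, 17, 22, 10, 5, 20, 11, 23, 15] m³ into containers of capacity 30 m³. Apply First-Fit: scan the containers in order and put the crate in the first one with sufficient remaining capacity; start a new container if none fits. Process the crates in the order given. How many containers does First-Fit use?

7 containers

Put 4 m³ in container 1; 26 m³ remain.
Put 15 m³ in container 1; 11 m³ remain.
Put 20 m³ in container 2; 10 m³ remain.
Put 11 m³ in container 1; 0 m³ remain.
Put 17 m³ in container 3; 13 m³ remain.
Put 22 m³ in container 4; 8 m³ remain.
Put 10 m³ in container 2; 0 m³ remain.
Put 5 m³ in container 3; 8 m³ remain.
Put 20 m³ in container 5; 10 m³ remain.
Put 11 m³ in container 6; 19 m³ remain.
Put 23 m³ in container 7; 7 m³ remain.
Put 15 m³ in container 6; 4 m³ remain.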